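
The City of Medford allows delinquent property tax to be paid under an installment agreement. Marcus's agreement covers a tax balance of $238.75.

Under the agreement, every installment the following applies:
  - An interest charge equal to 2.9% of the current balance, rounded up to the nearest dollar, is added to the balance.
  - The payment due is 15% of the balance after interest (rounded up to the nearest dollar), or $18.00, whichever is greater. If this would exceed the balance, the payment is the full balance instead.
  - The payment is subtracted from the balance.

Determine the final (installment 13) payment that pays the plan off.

# | Opening | Interest | Payment | End bal
1 | $238.75 | $7.00 | $37.00 | $208.75
2 | $208.75 | $7.00 | $33.00 | $182.75
3 | $182.75 | $6.00 | $29.00 | $159.75
4 | $159.75 | $5.00 | $25.00 | $139.75
5 | $139.75 | $5.00 | $22.00 | $122.75
6 | $122.75 | $4.00 | $20.00 | $106.75
7 | $106.75 | $4.00 | $18.00 | $92.75
8 | $92.75 | $3.00 | $18.00 | $77.75
9 | $77.75 | $3.00 | $18.00 | $62.75
10 | $62.75 | $2.00 | $18.00 | $46.75
11 | $46.75 | $2.00 | $18.00 | $30.75
12 | $30.75 | $1.00 | $18.00 | $13.75
13 | $13.75 | $1.00 | $14.75 | $0.00

$14.75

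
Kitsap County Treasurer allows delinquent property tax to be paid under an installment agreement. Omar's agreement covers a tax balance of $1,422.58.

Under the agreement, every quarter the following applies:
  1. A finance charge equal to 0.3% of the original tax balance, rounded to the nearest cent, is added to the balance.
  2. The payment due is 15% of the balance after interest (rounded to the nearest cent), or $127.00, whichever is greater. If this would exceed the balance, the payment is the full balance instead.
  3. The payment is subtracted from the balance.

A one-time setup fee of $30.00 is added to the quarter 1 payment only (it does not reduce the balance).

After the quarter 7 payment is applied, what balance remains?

Quarter 1: opening $1,422.58; interest $4.27 → $1,426.85; payment $214.03 (+ $30.00 fee); balance $1,212.82
Quarter 2: opening $1,212.82; interest $4.27 → $1,217.09; payment $182.56; balance $1,034.53
Quarter 3: opening $1,034.53; interest $4.27 → $1,038.80; payment $155.82; balance $882.98
Quarter 4: opening $882.98; interest $4.27 → $887.25; payment $133.09; balance $754.16
Quarter 5: opening $754.16; interest $4.27 → $758.43; payment $127.00; balance $631.43
Quarter 6: opening $631.43; interest $4.27 → $635.70; payment $127.00; balance $508.70
Quarter 7: opening $508.70; interest $4.27 → $512.97; payment $127.00; balance $385.97

$385.97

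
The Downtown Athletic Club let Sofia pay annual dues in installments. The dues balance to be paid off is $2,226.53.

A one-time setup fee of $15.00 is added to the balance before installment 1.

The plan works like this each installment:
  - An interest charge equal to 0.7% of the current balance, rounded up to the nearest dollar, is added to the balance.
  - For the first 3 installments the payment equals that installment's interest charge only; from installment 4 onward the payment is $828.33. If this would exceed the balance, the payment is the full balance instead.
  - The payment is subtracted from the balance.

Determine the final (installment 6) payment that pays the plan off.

Installment 1: opening $2,241.53; interest $16.00 → $2,257.53; payment $16.00; balance $2,241.53
Installment 2: opening $2,241.53; interest $16.00 → $2,257.53; payment $16.00; balance $2,241.53
Installment 3: opening $2,241.53; interest $16.00 → $2,257.53; payment $16.00; balance $2,241.53
Installment 4: opening $2,241.53; interest $16.00 → $2,257.53; payment $828.33; balance $1,429.20
Installment 5: opening $1,429.20; interest $11.00 → $1,440.20; payment $828.33; balance $611.87
Installment 6: opening $611.87; interest $5.00 → $616.87; payment $616.87; balance $0.00

$616.87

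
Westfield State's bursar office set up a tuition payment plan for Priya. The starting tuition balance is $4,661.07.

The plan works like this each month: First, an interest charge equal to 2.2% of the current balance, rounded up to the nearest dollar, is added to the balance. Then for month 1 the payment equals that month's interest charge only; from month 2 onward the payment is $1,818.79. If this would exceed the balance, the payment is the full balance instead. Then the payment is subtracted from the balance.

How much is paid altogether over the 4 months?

$4,959.07

# | Opening | Interest | Payment | End bal
1 | $4,661.07 | $103.00 | $103.00 | $4,661.07
2 | $4,661.07 | $103.00 | $1,818.79 | $2,945.28
3 | $2,945.28 | $65.00 | $1,818.79 | $1,191.49
4 | $1,191.49 | $27.00 | $1,218.49 | $0.00
Total paid: $4,959.07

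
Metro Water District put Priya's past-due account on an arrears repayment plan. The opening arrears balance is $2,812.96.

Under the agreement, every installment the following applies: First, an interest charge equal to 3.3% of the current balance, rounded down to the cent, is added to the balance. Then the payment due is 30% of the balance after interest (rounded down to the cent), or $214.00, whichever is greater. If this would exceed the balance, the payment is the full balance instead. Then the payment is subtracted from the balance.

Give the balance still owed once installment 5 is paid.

Installment 1: $2,812.96 +$92.82 interest = $2,905.78; pay $871.73 → $2,034.05
Installment 2: $2,034.05 +$67.12 interest = $2,101.17; pay $630.35 → $1,470.82
Installment 3: $1,470.82 +$48.53 interest = $1,519.35; pay $455.80 → $1,063.55
Installment 4: $1,063.55 +$35.09 interest = $1,098.64; pay $329.59 → $769.05
Installment 5: $769.05 +$25.37 interest = $794.42; pay $238.32 → $556.10

$556.10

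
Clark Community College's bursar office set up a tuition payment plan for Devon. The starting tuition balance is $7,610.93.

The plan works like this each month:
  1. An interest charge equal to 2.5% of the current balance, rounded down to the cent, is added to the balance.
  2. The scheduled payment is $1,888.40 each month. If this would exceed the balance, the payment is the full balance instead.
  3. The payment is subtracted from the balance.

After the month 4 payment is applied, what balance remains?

# | Opening | Interest | Payment | End bal
1 | $7,610.93 | $190.27 | $1,888.40 | $5,912.80
2 | $5,912.80 | $147.82 | $1,888.40 | $4,172.22
3 | $4,172.22 | $104.30 | $1,888.40 | $2,388.12
4 | $2,388.12 | $59.70 | $1,888.40 | $559.42

$559.42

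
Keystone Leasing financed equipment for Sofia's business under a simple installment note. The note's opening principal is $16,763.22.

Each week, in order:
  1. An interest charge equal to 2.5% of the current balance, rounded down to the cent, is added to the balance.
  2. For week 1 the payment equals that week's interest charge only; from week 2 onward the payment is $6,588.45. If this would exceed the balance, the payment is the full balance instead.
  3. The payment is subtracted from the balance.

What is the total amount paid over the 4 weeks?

Week 1: opening $16,763.22; interest $419.08 → $17,182.30; payment $419.08; balance $16,763.22
Week 2: opening $16,763.22; interest $419.08 → $17,182.30; payment $6,588.45; balance $10,593.85
Week 3: opening $10,593.85; interest $264.84 → $10,858.69; payment $6,588.45; balance $4,270.24
Week 4: opening $4,270.24; interest $106.75 → $4,376.99; payment $4,376.99; balance $0.00
Total paid: $17,972.97

$17,972.97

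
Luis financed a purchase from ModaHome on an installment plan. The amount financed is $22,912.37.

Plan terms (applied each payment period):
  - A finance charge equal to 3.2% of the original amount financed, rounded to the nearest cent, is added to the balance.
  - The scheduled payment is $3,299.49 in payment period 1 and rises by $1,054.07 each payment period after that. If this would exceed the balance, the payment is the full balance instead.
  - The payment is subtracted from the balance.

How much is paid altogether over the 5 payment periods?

Payment period 1: opening $22,912.37; interest $733.20 → $23,645.57; payment $3,299.49; balance $20,346.08
Payment period 2: opening $20,346.08; interest $733.20 → $21,079.28; payment $4,353.56; balance $16,725.72
Payment period 3: opening $16,725.72; interest $733.20 → $17,458.92; payment $5,407.63; balance $12,051.29
Payment period 4: opening $12,051.29; interest $733.20 → $12,784.49; payment $6,461.70; balance $6,322.79
Payment period 5: opening $6,322.79; interest $733.20 → $7,055.99; payment $7,055.99; balance $0.00
Total paid: $26,578.37

$26,578.37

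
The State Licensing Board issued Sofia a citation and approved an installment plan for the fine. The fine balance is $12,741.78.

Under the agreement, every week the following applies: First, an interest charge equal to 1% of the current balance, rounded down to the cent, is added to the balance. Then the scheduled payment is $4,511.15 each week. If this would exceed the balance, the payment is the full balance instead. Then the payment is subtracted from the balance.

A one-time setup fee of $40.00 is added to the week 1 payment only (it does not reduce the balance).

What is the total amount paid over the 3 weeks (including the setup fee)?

$13,032.07

# | Opening | Interest | Payment | Fee | End bal
1 | $12,741.78 | $127.41 | $4,511.15 | $40.00 | $8,358.04
2 | $8,358.04 | $83.58 | $4,511.15 | — | $3,930.47
3 | $3,930.47 | $39.30 | $3,969.77 | — | $0.00
Total paid: $13,032.07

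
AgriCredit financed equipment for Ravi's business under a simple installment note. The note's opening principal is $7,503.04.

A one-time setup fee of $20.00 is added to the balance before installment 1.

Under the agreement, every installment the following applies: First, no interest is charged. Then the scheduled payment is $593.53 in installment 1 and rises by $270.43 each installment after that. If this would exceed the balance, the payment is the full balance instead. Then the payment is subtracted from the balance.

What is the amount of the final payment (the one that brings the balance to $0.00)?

Installment 1: opening $7,523.04; payment $593.53; balance $6,929.51
Installment 2: opening $6,929.51; payment $863.96; balance $6,065.55
Installment 3: opening $6,065.55; payment $1,134.39; balance $4,931.16
Installment 4: opening $4,931.16; payment $1,404.82; balance $3,526.34
Installment 5: opening $3,526.34; payment $1,675.25; balance $1,851.09
Installment 6: opening $1,851.09; payment $1,851.09; balance $0.00

$1,851.09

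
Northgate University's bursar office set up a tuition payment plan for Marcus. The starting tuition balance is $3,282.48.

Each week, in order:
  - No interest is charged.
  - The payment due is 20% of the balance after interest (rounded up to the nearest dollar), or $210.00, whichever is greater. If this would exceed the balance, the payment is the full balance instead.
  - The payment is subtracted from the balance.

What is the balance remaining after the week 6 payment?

Week 1: opening $3,282.48; payment $657.00; balance $2,625.48
Week 2: opening $2,625.48; payment $526.00; balance $2,099.48
Week 3: opening $2,099.48; payment $420.00; balance $1,679.48
Week 4: opening $1,679.48; payment $336.00; balance $1,343.48
Week 5: opening $1,343.48; payment $269.00; balance $1,074.48
Week 6: opening $1,074.48; payment $215.00; balance $859.48

$859.48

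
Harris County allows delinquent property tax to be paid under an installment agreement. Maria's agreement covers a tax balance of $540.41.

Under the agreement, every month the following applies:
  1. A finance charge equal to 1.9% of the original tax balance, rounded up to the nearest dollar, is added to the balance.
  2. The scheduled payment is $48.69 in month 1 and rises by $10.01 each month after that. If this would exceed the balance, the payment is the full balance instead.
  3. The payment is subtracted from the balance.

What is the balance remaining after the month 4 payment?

# | Opening | Interest | Payment | End bal
1 | $540.41 | $11.00 | $48.69 | $502.72
2 | $502.72 | $11.00 | $58.70 | $455.02
3 | $455.02 | $11.00 | $68.71 | $397.31
4 | $397.31 | $11.00 | $78.72 | $329.59

$329.59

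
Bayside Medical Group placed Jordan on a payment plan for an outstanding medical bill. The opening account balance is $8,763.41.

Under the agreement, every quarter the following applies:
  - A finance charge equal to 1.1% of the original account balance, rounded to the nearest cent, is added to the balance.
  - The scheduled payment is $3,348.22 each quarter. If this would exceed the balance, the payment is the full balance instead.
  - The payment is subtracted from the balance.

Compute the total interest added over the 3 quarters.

Quarter 1: opening $8,763.41; interest $96.40 → $8,859.81; payment $3,348.22; balance $5,511.59
Quarter 2: opening $5,511.59; interest $96.40 → $5,607.99; payment $3,348.22; balance $2,259.77
Quarter 3: opening $2,259.77; interest $96.40 → $2,356.17; payment $2,356.17; balance $0.00
Total interest: $96.40 + $96.40 + $96.40 = $289.20

$289.20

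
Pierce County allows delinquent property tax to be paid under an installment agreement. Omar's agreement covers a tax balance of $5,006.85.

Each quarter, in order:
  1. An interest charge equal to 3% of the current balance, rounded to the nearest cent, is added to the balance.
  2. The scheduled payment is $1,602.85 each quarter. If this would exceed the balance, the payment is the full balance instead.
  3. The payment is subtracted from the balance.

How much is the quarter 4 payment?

Quarter 1: $5,006.85 +$150.21 interest = $5,157.06; pay $1,602.85 → $3,554.21
Quarter 2: $3,554.21 +$106.63 interest = $3,660.84; pay $1,602.85 → $2,057.99
Quarter 3: $2,057.99 +$61.74 interest = $2,119.73; pay $1,602.85 → $516.88
Quarter 4: $516.88 +$15.51 interest = $532.39; pay $532.39 → $0.00

$532.39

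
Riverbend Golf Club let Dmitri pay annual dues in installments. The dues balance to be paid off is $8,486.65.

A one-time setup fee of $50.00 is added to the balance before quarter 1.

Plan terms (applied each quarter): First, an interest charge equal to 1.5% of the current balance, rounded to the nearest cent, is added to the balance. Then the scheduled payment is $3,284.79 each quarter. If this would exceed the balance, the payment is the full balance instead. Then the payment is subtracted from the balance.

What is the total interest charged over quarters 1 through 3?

Quarter 1: opening $8,536.65; interest $128.05 → $8,664.70; payment $3,284.79; balance $5,379.91
Quarter 2: opening $5,379.91; interest $80.70 → $5,460.61; payment $3,284.79; balance $2,175.82
Quarter 3: opening $2,175.82; interest $32.64 → $2,208.46; payment $2,208.46; balance $0.00
Total interest: $128.05 + $80.70 + $32.64 = $241.39

$241.39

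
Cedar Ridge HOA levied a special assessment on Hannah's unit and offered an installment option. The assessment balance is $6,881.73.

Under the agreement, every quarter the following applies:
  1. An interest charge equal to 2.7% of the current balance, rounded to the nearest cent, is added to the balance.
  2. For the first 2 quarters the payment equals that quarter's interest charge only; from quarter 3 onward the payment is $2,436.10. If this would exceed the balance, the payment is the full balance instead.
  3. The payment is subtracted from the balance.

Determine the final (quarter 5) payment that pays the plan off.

Quarter 1: opening $6,881.73; interest $185.81 → $7,067.54; payment $185.81; balance $6,881.73
Quarter 2: opening $6,881.73; interest $185.81 → $7,067.54; payment $185.81; balance $6,881.73
Quarter 3: opening $6,881.73; interest $185.81 → $7,067.54; payment $2,436.10; balance $4,631.44
Quarter 4: opening $4,631.44; interest $125.05 → $4,756.49; payment $2,436.10; balance $2,320.39
Quarter 5: opening $2,320.39; interest $62.65 → $2,383.04; payment $2,383.04; balance $0.00

$2,383.04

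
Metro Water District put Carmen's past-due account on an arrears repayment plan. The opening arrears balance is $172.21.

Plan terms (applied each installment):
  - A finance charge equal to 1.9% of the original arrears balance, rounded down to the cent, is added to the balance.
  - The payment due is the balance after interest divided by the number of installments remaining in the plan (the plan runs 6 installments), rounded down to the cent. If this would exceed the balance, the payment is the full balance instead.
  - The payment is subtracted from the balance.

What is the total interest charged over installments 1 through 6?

$19.62

# | Opening | Interest | Payment | End bal
1 | $172.21 | $3.27 | $29.24 | $146.24
2 | $146.24 | $3.27 | $29.90 | $119.61
3 | $119.61 | $3.27 | $30.72 | $92.16
4 | $92.16 | $3.27 | $31.81 | $63.62
5 | $63.62 | $3.27 | $33.44 | $33.45
6 | $33.45 | $3.27 | $36.72 | $0.00
Total interest: $3.27 + $3.27 + $3.27 + $3.27 + $3.27 + $3.27 = $19.62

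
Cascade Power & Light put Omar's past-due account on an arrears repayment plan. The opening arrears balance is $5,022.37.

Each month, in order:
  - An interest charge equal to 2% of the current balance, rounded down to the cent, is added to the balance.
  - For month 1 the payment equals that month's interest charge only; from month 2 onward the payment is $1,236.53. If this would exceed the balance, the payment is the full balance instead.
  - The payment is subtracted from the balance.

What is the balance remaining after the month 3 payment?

$2,727.47

Month 1: opening $5,022.37; interest $100.44 → $5,122.81; payment $100.44; balance $5,022.37
Month 2: opening $5,022.37; interest $100.44 → $5,122.81; payment $1,236.53; balance $3,886.28
Month 3: opening $3,886.28; interest $77.72 → $3,964.00; payment $1,236.53; balance $2,727.47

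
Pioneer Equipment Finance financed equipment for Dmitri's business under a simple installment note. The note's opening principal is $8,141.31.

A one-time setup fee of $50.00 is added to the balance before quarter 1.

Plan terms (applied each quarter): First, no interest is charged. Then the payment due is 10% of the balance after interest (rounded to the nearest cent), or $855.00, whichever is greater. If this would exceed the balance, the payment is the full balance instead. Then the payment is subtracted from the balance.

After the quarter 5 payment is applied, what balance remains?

# | Opening | Payment | End bal
1 | $8,191.31 | $855.00 | $7,336.31
2 | $7,336.31 | $855.00 | $6,481.31
3 | $6,481.31 | $855.00 | $5,626.31
4 | $5,626.31 | $855.00 | $4,771.31
5 | $4,771.31 | $855.00 | $3,916.31

$3,916.31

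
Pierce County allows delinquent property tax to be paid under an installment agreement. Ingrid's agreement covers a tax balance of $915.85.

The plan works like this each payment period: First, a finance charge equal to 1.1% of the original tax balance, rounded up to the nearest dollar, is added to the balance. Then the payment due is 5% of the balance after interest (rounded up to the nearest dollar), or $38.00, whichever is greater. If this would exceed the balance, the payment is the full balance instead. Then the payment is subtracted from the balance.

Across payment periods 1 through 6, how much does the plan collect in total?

Payment period 1: $915.85 +$11.00 interest = $926.85; pay $47.00 → $879.85
Payment period 2: $879.85 +$11.00 interest = $890.85; pay $45.00 → $845.85
Payment period 3: $845.85 +$11.00 interest = $856.85; pay $43.00 → $813.85
Payment period 4: $813.85 +$11.00 interest = $824.85; pay $42.00 → $782.85
Payment period 5: $782.85 +$11.00 interest = $793.85; pay $40.00 → $753.85
Payment period 6: $753.85 +$11.00 interest = $764.85; pay $39.00 → $725.85
Total paid: $256.00

$256.00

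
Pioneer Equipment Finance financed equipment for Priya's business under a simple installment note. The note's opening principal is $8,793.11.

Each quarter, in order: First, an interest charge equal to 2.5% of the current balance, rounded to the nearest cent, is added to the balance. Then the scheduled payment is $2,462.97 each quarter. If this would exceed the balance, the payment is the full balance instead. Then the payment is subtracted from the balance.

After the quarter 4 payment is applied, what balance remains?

Quarter 1: opening $8,793.11; interest $219.83 → $9,012.94; payment $2,462.97; balance $6,549.97
Quarter 2: opening $6,549.97; interest $163.75 → $6,713.72; payment $2,462.97; balance $4,250.75
Quarter 3: opening $4,250.75; interest $106.27 → $4,357.02; payment $2,462.97; balance $1,894.05
Quarter 4: opening $1,894.05; interest $47.35 → $1,941.40; payment $1,941.40; balance $0.00

$0.00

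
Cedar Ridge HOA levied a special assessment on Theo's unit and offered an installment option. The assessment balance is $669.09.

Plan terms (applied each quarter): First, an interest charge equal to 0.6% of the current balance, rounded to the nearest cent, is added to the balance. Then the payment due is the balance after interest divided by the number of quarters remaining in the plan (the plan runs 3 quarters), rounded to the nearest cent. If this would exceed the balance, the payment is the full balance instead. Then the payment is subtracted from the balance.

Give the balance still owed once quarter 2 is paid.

$225.71

Quarter 1: $669.09 +$4.01 interest = $673.10; pay $224.37 → $448.73
Quarter 2: $448.73 +$2.69 interest = $451.42; pay $225.71 → $225.71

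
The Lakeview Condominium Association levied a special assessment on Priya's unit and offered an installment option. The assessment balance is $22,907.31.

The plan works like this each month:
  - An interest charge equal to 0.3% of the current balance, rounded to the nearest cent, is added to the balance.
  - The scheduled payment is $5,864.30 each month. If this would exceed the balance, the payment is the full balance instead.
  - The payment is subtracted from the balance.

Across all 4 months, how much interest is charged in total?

$170.37

Month 1: opening $22,907.31; interest $68.72 → $22,976.03; payment $5,864.30; balance $17,111.73
Month 2: opening $17,111.73; interest $51.34 → $17,163.07; payment $5,864.30; balance $11,298.77
Month 3: opening $11,298.77; interest $33.90 → $11,332.67; payment $5,864.30; balance $5,468.37
Month 4: opening $5,468.37; interest $16.41 → $5,484.78; payment $5,484.78; balance $0.00
Total interest: $68.72 + $51.34 + $33.90 + $16.41 = $170.37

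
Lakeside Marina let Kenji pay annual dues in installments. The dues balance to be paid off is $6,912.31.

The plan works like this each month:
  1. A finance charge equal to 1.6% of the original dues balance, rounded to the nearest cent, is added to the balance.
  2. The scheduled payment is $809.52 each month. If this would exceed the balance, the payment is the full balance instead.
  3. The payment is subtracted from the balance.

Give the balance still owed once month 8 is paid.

$1,320.95

Month 1: $6,912.31 +$110.60 interest = $7,022.91; pay $809.52 → $6,213.39
Month 2: $6,213.39 +$110.60 interest = $6,323.99; pay $809.52 → $5,514.47
Month 3: $5,514.47 +$110.60 interest = $5,625.07; pay $809.52 → $4,815.55
Month 4: $4,815.55 +$110.60 interest = $4,926.15; pay $809.52 → $4,116.63
Month 5: $4,116.63 +$110.60 interest = $4,227.23; pay $809.52 → $3,417.71
Month 6: $3,417.71 +$110.60 interest = $3,528.31; pay $809.52 → $2,718.79
Month 7: $2,718.79 +$110.60 interest = $2,829.39; pay $809.52 → $2,019.87
Month 8: $2,019.87 +$110.60 interest = $2,130.47; pay $809.52 → $1,320.95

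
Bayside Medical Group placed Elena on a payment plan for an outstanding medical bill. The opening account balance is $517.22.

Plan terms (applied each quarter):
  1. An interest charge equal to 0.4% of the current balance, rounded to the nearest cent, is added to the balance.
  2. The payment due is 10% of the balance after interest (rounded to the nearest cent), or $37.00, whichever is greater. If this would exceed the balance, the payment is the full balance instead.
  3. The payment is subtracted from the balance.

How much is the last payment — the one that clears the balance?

$19.14

Quarter 1: $517.22 +$2.07 interest = $519.29; pay $51.93 → $467.36
Quarter 2: $467.36 +$1.87 interest = $469.23; pay $46.92 → $422.31
Quarter 3: $422.31 +$1.69 interest = $424.00; pay $42.40 → $381.60
Quarter 4: $381.60 +$1.53 interest = $383.13; pay $38.31 → $344.82
Quarter 5: $344.82 +$1.38 interest = $346.20; pay $37.00 → $309.20
Quarter 6: $309.20 +$1.24 interest = $310.44; pay $37.00 → $273.44
Quarter 7: $273.44 +$1.09 interest = $274.53; pay $37.00 → $237.53
Quarter 8: $237.53 +$0.95 interest = $238.48; pay $37.00 → $201.48
Quarter 9: $201.48 +$0.81 interest = $202.29; pay $37.00 → $165.29
Quarter 10: $165.29 +$0.66 interest = $165.95; pay $37.00 → $128.95
Quarter 11: $128.95 +$0.52 interest = $129.47; pay $37.00 → $92.47
Quarter 12: $92.47 +$0.37 interest = $92.84; pay $37.00 → $55.84
Quarter 13: $55.84 +$0.22 interest = $56.06; pay $37.00 → $19.06
Quarter 14: $19.06 +$0.08 interest = $19.14; pay $19.14 → $0.00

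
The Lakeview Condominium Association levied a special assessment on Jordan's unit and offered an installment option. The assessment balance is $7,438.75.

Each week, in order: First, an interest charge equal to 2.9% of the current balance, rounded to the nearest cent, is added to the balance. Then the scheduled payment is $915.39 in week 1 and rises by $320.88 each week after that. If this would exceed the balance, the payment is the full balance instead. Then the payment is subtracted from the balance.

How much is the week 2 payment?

$1,236.27

Week 1: opening $7,438.75; interest $215.72 → $7,654.47; payment $915.39; balance $6,739.08
Week 2: opening $6,739.08; interest $195.43 → $6,934.51; payment $1,236.27; balance $5,698.24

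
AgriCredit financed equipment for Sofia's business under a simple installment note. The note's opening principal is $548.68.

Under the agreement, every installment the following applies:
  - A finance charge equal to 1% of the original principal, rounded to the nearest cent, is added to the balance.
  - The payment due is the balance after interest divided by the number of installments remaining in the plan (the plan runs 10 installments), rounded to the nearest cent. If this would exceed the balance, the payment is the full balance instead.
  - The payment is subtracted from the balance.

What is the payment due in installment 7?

$60.88

Installment 1: $548.68 +$5.49 interest = $554.17; pay $55.42 → $498.75
Installment 2: $498.75 +$5.49 interest = $504.24; pay $56.03 → $448.21
Installment 3: $448.21 +$5.49 interest = $453.70; pay $56.71 → $396.99
Installment 4: $396.99 +$5.49 interest = $402.48; pay $57.50 → $344.98
Installment 5: $344.98 +$5.49 interest = $350.47; pay $58.41 → $292.06
Installment 6: $292.06 +$5.49 interest = $297.55; pay $59.51 → $238.04
Installment 7: $238.04 +$5.49 interest = $243.53; pay $60.88 → $182.65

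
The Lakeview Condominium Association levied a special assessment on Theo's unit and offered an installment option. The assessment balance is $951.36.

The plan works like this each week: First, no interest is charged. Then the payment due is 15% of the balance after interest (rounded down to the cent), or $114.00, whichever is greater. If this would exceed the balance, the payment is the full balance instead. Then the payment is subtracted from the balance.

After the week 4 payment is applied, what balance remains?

$459.37

# | Opening | Payment | End bal
1 | $951.36 | $142.70 | $808.66
2 | $808.66 | $121.29 | $687.37
3 | $687.37 | $114.00 | $573.37
4 | $573.37 | $114.00 | $459.37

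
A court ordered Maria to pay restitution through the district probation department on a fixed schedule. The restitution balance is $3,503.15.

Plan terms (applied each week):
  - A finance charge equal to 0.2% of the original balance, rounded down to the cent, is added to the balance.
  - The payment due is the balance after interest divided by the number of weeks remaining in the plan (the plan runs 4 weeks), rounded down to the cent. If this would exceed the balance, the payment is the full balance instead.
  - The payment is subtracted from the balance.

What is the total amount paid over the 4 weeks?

# | Opening | Interest | Payment | End bal
1 | $3,503.15 | $7.00 | $877.53 | $2,632.62
2 | $2,632.62 | $7.00 | $879.87 | $1,759.75
3 | $1,759.75 | $7.00 | $883.37 | $883.38
4 | $883.38 | $7.00 | $890.38 | $0.00
Total paid: $3,531.15

$3,531.15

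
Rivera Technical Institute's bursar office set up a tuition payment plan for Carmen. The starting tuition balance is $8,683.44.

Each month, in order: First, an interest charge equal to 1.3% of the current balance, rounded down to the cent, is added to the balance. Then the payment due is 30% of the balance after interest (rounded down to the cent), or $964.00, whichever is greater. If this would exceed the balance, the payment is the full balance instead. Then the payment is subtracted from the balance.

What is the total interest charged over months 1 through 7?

$337.98

Month 1: opening $8,683.44; interest $112.88 → $8,796.32; payment $2,638.89; balance $6,157.43
Month 2: opening $6,157.43; interest $80.04 → $6,237.47; payment $1,871.24; balance $4,366.23
Month 3: opening $4,366.23; interest $56.76 → $4,422.99; payment $1,326.89; balance $3,096.10
Month 4: opening $3,096.10; interest $40.24 → $3,136.34; payment $964.00; balance $2,172.34
Month 5: opening $2,172.34; interest $28.24 → $2,200.58; payment $964.00; balance $1,236.58
Month 6: opening $1,236.58; interest $16.07 → $1,252.65; payment $964.00; balance $288.65
Month 7: opening $288.65; interest $3.75 → $292.40; payment $292.40; balance $0.00
Total interest: $112.88 + $80.04 + $56.76 + $40.24 + $28.24 + $16.07 + $3.75 = $337.98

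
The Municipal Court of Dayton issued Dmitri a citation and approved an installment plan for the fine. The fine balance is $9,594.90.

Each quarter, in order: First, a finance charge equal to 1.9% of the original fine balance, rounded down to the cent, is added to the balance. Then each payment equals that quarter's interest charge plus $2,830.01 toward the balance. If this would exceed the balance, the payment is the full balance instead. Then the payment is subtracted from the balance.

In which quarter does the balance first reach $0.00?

Quarter 1: $9,594.90 +$182.30 interest = $9,777.20; pay $3,012.31 → $6,764.89
Quarter 2: $6,764.89 +$182.30 interest = $6,947.19; pay $3,012.31 → $3,934.88
Quarter 3: $3,934.88 +$182.30 interest = $4,117.18; pay $3,012.31 → $1,104.87
Quarter 4: $1,104.87 +$182.30 interest = $1,287.17; pay $1,287.17 → $0.00
Balance reaches $0.00 in quarter 4.

4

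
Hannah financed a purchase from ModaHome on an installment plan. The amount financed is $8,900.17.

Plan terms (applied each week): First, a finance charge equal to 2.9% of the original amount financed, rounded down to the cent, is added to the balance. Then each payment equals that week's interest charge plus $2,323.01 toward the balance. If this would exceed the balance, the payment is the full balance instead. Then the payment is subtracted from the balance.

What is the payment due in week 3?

$2,581.11

Week 1: $8,900.17 +$258.10 interest = $9,158.27; pay $2,581.11 → $6,577.16
Week 2: $6,577.16 +$258.10 interest = $6,835.26; pay $2,581.11 → $4,254.15
Week 3: $4,254.15 +$258.10 interest = $4,512.25; pay $2,581.11 → $1,931.14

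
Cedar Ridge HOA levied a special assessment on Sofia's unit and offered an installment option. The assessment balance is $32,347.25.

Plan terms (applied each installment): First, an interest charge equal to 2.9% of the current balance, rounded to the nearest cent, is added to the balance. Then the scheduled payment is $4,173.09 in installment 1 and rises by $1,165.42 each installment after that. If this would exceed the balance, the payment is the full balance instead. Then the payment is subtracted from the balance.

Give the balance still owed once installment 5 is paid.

$3,209.28

# | Opening | Interest | Payment | End bal
1 | $32,347.25 | $938.07 | $4,173.09 | $29,112.23
2 | $29,112.23 | $844.25 | $5,338.51 | $24,617.97
3 | $24,617.97 | $713.92 | $6,503.93 | $18,827.96
4 | $18,827.96 | $546.01 | $7,669.35 | $11,704.62
5 | $11,704.62 | $339.43 | $8,834.77 | $3,209.28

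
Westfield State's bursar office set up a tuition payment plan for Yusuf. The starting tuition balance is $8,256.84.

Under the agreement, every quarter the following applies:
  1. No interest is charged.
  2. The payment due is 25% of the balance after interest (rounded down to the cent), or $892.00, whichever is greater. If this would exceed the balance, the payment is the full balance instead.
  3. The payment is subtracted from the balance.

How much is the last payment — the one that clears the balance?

# | Opening | Payment | End bal
1 | $8,256.84 | $2,064.21 | $6,192.63
2 | $6,192.63 | $1,548.15 | $4,644.48
3 | $4,644.48 | $1,161.12 | $3,483.36
4 | $3,483.36 | $892.00 | $2,591.36
5 | $2,591.36 | $892.00 | $1,699.36
6 | $1,699.36 | $892.00 | $807.36
7 | $807.36 | $807.36 | $0.00

$807.36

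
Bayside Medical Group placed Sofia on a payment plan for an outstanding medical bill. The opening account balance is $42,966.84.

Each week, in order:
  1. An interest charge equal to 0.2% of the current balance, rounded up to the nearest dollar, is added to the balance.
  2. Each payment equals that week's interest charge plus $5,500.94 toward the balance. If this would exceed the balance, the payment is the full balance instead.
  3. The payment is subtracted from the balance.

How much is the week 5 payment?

Week 1: $42,966.84 +$86.00 interest = $43,052.84; pay $5,586.94 → $37,465.90
Week 2: $37,465.90 +$75.00 interest = $37,540.90; pay $5,575.94 → $31,964.96
Week 3: $31,964.96 +$64.00 interest = $32,028.96; pay $5,564.94 → $26,464.02
Week 4: $26,464.02 +$53.00 interest = $26,517.02; pay $5,553.94 → $20,963.08
Week 5: $20,963.08 +$42.00 interest = $21,005.08; pay $5,542.94 → $15,462.14

$5,542.94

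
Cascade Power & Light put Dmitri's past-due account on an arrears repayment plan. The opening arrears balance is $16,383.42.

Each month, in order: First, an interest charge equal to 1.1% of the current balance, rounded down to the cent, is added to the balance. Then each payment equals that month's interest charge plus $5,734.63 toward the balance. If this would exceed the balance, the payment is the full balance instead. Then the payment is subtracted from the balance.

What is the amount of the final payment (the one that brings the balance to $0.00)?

$4,968.21

Month 1: $16,383.42 +$180.21 interest = $16,563.63; pay $5,914.84 → $10,648.79
Month 2: $10,648.79 +$117.13 interest = $10,765.92; pay $5,851.76 → $4,914.16
Month 3: $4,914.16 +$54.05 interest = $4,968.21; pay $4,968.21 → $0.00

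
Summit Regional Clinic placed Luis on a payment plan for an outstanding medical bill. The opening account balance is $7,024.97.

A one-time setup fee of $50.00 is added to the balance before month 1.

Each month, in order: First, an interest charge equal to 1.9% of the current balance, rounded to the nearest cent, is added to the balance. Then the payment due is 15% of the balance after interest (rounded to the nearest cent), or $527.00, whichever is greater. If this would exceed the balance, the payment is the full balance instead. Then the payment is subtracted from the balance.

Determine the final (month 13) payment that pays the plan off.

Month 1: $7,074.97 +$134.42 interest = $7,209.39; pay $1,081.41 → $6,127.98
Month 2: $6,127.98 +$116.43 interest = $6,244.41; pay $936.66 → $5,307.75
Month 3: $5,307.75 +$100.85 interest = $5,408.60; pay $811.29 → $4,597.31
Month 4: $4,597.31 +$87.35 interest = $4,684.66; pay $702.70 → $3,981.96
Month 5: $3,981.96 +$75.66 interest = $4,057.62; pay $608.64 → $3,448.98
Month 6: $3,448.98 +$65.53 interest = $3,514.51; pay $527.18 → $2,987.33
Month 7: $2,987.33 +$56.76 interest = $3,044.09; pay $527.00 → $2,517.09
Month 8: $2,517.09 +$47.82 interest = $2,564.91; pay $527.00 → $2,037.91
Month 9: $2,037.91 +$38.72 interest = $2,076.63; pay $527.00 → $1,549.63
Month 10: $1,549.63 +$29.44 interest = $1,579.07; pay $527.00 → $1,052.07
Month 11: $1,052.07 +$19.99 interest = $1,072.06; pay $527.00 → $545.06
Month 12: $545.06 +$10.36 interest = $555.42; pay $527.00 → $28.42
Month 13: $28.42 +$0.54 interest = $28.96; pay $28.96 → $0.00

$28.96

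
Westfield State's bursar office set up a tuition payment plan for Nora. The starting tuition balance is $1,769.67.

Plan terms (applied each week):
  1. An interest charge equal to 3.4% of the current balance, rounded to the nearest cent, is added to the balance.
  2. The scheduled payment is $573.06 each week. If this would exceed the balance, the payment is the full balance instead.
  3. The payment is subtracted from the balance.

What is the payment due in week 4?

Week 1: $1,769.67 +$60.17 interest = $1,829.84; pay $573.06 → $1,256.78
Week 2: $1,256.78 +$42.73 interest = $1,299.51; pay $573.06 → $726.45
Week 3: $726.45 +$24.70 interest = $751.15; pay $573.06 → $178.09
Week 4: $178.09 +$6.06 interest = $184.15; pay $184.15 → $0.00

$184.15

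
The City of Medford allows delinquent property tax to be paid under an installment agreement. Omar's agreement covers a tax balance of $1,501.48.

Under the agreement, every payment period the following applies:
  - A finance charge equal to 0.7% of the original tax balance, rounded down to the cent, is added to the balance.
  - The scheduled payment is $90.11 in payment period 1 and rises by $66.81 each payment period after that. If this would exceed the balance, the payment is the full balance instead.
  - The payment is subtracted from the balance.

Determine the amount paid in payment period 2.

$156.92

Payment period 1: $1,501.48 +$10.51 interest = $1,511.99; pay $90.11 → $1,421.88
Payment period 2: $1,421.88 +$10.51 interest = $1,432.39; pay $156.92 → $1,275.47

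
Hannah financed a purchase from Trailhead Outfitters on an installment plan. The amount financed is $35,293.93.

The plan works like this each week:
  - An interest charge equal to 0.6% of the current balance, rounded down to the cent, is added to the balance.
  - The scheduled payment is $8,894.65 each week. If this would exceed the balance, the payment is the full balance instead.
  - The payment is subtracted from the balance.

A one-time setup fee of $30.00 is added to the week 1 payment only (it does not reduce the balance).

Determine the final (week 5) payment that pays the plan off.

$250.02

Week 1: $35,293.93 +$211.76 interest = $35,505.69; pay $8,894.65 (+ $30.00 fee) → $26,611.04
Week 2: $26,611.04 +$159.66 interest = $26,770.70; pay $8,894.65 → $17,876.05
Week 3: $17,876.05 +$107.25 interest = $17,983.30; pay $8,894.65 → $9,088.65
Week 4: $9,088.65 +$54.53 interest = $9,143.18; pay $8,894.65 → $248.53
Week 5: $248.53 +$1.49 interest = $250.02; pay $250.02 → $0.00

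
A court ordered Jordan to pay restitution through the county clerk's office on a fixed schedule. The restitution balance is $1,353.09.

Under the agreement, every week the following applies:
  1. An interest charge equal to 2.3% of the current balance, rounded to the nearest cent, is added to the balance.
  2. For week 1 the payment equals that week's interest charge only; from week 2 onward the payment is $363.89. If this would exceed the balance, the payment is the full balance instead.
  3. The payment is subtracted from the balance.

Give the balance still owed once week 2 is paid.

$1,020.32

Week 1: opening $1,353.09; interest $31.12 → $1,384.21; payment $31.12; balance $1,353.09
Week 2: opening $1,353.09; interest $31.12 → $1,384.21; payment $363.89; balance $1,020.32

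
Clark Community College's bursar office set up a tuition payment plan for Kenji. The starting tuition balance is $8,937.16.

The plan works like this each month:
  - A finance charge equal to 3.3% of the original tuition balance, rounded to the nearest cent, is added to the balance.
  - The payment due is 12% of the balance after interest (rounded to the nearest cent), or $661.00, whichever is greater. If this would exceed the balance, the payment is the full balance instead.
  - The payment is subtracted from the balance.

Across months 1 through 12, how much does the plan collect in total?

Month 1: $8,937.16 +$294.93 interest = $9,232.09; pay $1,107.85 → $8,124.24
Month 2: $8,124.24 +$294.93 interest = $8,419.17; pay $1,010.30 → $7,408.87
Month 3: $7,408.87 +$294.93 interest = $7,703.80; pay $924.46 → $6,779.34
Month 4: $6,779.34 +$294.93 interest = $7,074.27; pay $848.91 → $6,225.36
Month 5: $6,225.36 +$294.93 interest = $6,520.29; pay $782.43 → $5,737.86
Month 6: $5,737.86 +$294.93 interest = $6,032.79; pay $723.93 → $5,308.86
Month 7: $5,308.86 +$294.93 interest = $5,603.79; pay $672.45 → $4,931.34
Month 8: $4,931.34 +$294.93 interest = $5,226.27; pay $661.00 → $4,565.27
Month 9: $4,565.27 +$294.93 interest = $4,860.20; pay $661.00 → $4,199.20
Month 10: $4,199.20 +$294.93 interest = $4,494.13; pay $661.00 → $3,833.13
Month 11: $3,833.13 +$294.93 interest = $4,128.06; pay $661.00 → $3,467.06
Month 12: $3,467.06 +$294.93 interest = $3,761.99; pay $661.00 → $3,100.99
Total paid: $9,375.33

$9,375.33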